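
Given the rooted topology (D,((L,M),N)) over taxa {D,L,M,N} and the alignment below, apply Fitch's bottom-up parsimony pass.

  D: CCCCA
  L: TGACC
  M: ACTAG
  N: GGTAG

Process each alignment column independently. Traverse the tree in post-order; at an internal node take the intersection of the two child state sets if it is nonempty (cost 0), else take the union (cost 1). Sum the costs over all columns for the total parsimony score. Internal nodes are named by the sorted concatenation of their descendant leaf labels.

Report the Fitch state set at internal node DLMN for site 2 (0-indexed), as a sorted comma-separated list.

C,T

[col 0] LM: children L:{T}, M:{A} ∪→ {A,T}; cost 1
[col 0] LMN: children LM:{A,T}, N:{G} ∪→ {A,G,T}; cost 1
[col 0] DLMN: children D:{C}, LMN:{A,G,T} ∪→ {A,C,G,T}; cost 1
[col 1] LM: children L:{G}, M:{C} ∪→ {C,G}; cost 1
[col 1] LMN: children LM:{C,G}, N:{G} ∩→ {G}; cost 0
[col 1] DLMN: children D:{C}, LMN:{G} ∪→ {C,G}; cost 1
[col 2] LM: children L:{A}, M:{T} ∪→ {A,T}; cost 1
[col 2] LMN: children LM:{A,T}, N:{T} ∩→ {T}; cost 0
[col 2] DLMN: children D:{C}, LMN:{T} ∪→ {C,T}; cost 1
[col 3] LM: children L:{C}, M:{A} ∪→ {A,C}; cost 1
[col 3] LMN: children LM:{A,C}, N:{A} ∩→ {A}; cost 0
[col 3] DLMN: children D:{C}, LMN:{A} ∪→ {A,C}; cost 1
[col 4] LM: children L:{C}, M:{G} ∪→ {C,G}; cost 1
[col 4] LMN: children LM:{C,G}, N:{G} ∩→ {G}; cost 0
[col 4] DLMN: children D:{A}, LMN:{G} ∪→ {A,G}; cost 1
per-site changes: [3, 2, 2, 2, 2]; total = 11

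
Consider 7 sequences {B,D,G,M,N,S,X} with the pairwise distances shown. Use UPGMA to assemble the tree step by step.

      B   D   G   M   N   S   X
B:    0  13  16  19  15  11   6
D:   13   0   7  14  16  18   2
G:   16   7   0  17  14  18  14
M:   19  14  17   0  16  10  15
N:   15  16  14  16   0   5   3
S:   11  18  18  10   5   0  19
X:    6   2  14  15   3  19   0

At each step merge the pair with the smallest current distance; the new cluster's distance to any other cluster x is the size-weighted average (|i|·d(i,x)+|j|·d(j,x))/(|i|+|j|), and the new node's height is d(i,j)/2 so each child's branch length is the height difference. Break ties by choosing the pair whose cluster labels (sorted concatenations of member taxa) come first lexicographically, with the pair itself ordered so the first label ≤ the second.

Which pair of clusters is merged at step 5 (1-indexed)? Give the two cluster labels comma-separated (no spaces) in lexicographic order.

1. join D+X (d=2) ⇒ DX; edges |D|=1, |X|=1
  updated: d(B,DX)=19/2, d(DX,G)=21/2, d(DX,M)=29/2, d(DX,N)=19/2, d(DX,S)=37/2
2. join N+S (d=5) ⇒ NS; edges |N|=5/2, |S|=5/2
  updated: d(B,NS)=13, d(DX,NS)=14, d(G,NS)=16, d(M,NS)=13
3. join B+DX (d=19/2) ⇒ BDX; edges |B|=19/4, |DX|=15/4
  updated: d(BDX,G)=37/3, d(BDX,M)=16, d(BDX,NS)=41/3
4. join BDX+G (d=37/3) ⇒ BDGX; edges |BDX|=17/12, |G|=37/6
  updated: d(BDGX,M)=65/4, d(BDGX,NS)=57/4
5. join M+NS (d=13) ⇒ MNS; edges |M|=13/2, |NS|=4
  updated: d(BDGX,MNS)=179/12
6. join BDGX+MNS (d=179/12) ⇒ BDGMNSX; edges |BDGX|=31/24, |MNS|=23/24
final tree: (((B:19/4,(D:1,X:1):15/4):17/12,G:37/6):31/24,(M:13/2,(N:5/2,S:5/2):4):23/24)
total length: 215/6

M,NS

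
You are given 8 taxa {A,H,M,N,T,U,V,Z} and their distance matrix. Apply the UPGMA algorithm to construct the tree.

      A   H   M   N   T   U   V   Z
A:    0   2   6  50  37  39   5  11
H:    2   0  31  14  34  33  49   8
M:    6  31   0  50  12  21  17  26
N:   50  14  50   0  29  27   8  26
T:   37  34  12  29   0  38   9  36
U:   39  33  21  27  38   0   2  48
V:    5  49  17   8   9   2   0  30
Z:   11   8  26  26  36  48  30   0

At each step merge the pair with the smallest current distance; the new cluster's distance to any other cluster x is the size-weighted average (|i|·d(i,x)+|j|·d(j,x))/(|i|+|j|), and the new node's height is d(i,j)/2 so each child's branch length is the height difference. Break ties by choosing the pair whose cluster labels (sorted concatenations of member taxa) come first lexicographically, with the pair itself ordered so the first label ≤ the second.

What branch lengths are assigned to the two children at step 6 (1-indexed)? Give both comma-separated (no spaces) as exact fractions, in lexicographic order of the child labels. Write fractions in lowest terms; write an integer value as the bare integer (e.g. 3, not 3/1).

23/3,59/12

1. join A+H (d=2) ⇒ AH; edges |A|=1, |H|=1
  updated: d(AH,M)=37/2, d(AH,N)=32, d(AH,T)=71/2, d(AH,U)=36, d(AH,V)=27, d(AH,Z)=19/2
2. join U+V (d=2) ⇒ UV; edges |U|=1, |V|=1
  updated: d(AH,UV)=63/2, d(M,UV)=19, d(N,UV)=35/2, d(T,UV)=47/2, d(UV,Z)=39
3. join AH+Z (d=19/2) ⇒ AHZ; edges |AH|=15/4, |Z|=19/4
  updated: d(AHZ,M)=21, d(AHZ,N)=30, d(AHZ,T)=107/3, d(AHZ,UV)=34
4. join M+T (d=12) ⇒ MT; edges |M|=6, |T|=6
  updated: d(AHZ,MT)=85/3, d(MT,N)=79/2, d(MT,UV)=85/4
5. join N+UV (d=35/2) ⇒ NUV; edges |N|=35/4, |UV|=31/4
  updated: d(AHZ,NUV)=98/3, d(MT,NUV)=82/3
6. join MT+NUV (d=82/3) ⇒ MNTUV; edges |MT|=23/3, |NUV|=59/12
  updated: d(AHZ,MNTUV)=464/15
7. join AHZ+MNTUV (d=464/15) ⇒ AHMNTUVZ; edges |AHZ|=643/60, |MNTUV|=9/5
final tree: (((A:1,H:1):15/4,Z:19/4):643/60,((M:6,T:6):23/3,(N:35/4,(U:1,V:1):31/4):59/12):9/5)
total length: 661/10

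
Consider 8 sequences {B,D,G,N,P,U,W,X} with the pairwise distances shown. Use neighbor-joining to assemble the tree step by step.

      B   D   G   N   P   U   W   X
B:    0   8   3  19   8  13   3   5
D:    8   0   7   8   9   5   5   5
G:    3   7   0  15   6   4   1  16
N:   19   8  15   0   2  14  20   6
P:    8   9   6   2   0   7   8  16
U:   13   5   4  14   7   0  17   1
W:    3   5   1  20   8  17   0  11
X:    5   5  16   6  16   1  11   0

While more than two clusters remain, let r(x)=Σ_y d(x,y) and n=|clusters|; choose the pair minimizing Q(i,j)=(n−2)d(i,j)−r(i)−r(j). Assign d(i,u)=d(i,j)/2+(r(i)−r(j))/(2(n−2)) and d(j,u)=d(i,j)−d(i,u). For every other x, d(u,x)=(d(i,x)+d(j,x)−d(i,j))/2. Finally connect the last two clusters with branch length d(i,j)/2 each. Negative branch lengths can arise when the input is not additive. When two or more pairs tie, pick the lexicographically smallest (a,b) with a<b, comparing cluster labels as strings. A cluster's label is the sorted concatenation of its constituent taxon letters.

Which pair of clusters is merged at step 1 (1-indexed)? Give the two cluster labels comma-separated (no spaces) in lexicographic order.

N,P

1. join N+P (d=2, Q=-128) ⇒ NP; edges |N|=10/3, |P|=-4/3
  updated: d(B,NP)=25/2, d(D,NP)=15/2, d(G,NP)=19/2, d(NP,U)=19/2, d(NP,W)=13, d(NP,X)=10
2. join U+X (d=1, Q=-185/2) ⇒ UX; edges |U|=13/20, |X|=7/20
  updated: d(B,UX)=17/2, d(D,UX)=9/2, d(G,UX)=19/2, d(NP,UX)=37/4, d(UX,W)=27/2
3. join G+W (d=1, Q=-123/2) ⇒ GW; edges |G|=-3/16, |W|=19/16
  updated: d(B,GW)=5/2, d(D,GW)=11/2, d(GW,NP)=43/4, d(GW,UX)=11
4. join B+GW (d=5/2, Q=-215/4) ⇒ BGW; edges |B|=37/24, |GW|=23/24
  updated: d(BGW,D)=11/2, d(BGW,NP)=83/8, d(BGW,UX)=17/2
5. join BGW+D (d=11/2, Q=-247/8) ⇒ BDGW; edges |BGW|=143/32, |D|=33/32
  updated: d(BDGW,NP)=99/16, d(BDGW,UX)=15/4
6. join BDGW+NP (d=99/16, Q=-307/16) ⇒ BDGNPW; edges |BDGW|=11/32, |NP|=187/32
  updated: d(BDGNPW,UX)=109/32
7. join BDGNPW+UX (d=109/32) ⇒ BDGNPUWX; edges |BDGNPW|=109/64, |UX|=109/64
final tree: ((((B:37/24,(G:-3/16,W:19/16):23/24):143/32,D:33/32):11/32,(N:10/3,P:-4/3):187/32):109/64,(U:13/20,X:7/20):109/64)
total length: 691/32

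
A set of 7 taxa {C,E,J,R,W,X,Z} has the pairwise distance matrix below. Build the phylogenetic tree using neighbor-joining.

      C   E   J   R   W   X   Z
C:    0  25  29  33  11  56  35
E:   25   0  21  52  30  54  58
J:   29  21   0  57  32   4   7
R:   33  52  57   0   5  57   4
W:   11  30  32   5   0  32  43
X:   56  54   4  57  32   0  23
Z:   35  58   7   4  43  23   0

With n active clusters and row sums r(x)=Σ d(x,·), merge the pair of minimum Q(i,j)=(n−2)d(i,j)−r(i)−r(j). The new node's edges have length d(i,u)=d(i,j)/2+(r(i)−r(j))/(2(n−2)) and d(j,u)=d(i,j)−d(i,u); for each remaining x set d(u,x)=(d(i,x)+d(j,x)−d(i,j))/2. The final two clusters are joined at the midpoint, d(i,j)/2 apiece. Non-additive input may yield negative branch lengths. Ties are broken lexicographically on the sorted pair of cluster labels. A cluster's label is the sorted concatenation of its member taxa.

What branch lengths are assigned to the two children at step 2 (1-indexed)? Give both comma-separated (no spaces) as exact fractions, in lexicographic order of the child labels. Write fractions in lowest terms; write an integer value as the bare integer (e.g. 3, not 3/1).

iteration 1: select R,Z (d=4, Q=-358); attach at lengths (29/5, -9/5); label the merged cluster RZ
  updated: d(C,RZ)=32, d(E,RZ)=53, d(J,RZ)=30, d(RZ,W)=22, d(RZ,X)=38
iteration 2: select J,X (d=4, Q=-284); attach at lengths (-13/2, 21/2); label the merged cluster JX
  updated: d(C,JX)=81/2, d(E,JX)=71/2, d(JX,RZ)=32, d(JX,W)=30
iteration 3: select JX,RZ (d=32, Q=-181); attach at lengths (95/6, 97/6); label the merged cluster JRXZ
  updated: d(C,JRXZ)=81/4, d(E,JRXZ)=113/4, d(JRXZ,W)=10
iteration 4: select C,E (d=25, Q=-179/2); attach at lengths (23/4, 77/4); label the merged cluster CE
  updated: d(CE,JRXZ)=47/4, d(CE,W)=8
iteration 5: select CE,JRXZ (d=47/4, Q=-119/4); attach at lengths (39/8, 55/8); label the merged cluster CEJRXZ
  updated: d(CEJRXZ,W)=25/8
iteration 6: select CEJRXZ,W (d=25/8); attach at lengths (25/16, 25/16); label the merged cluster CEJRWXZ
final tree: (((C:23/4,E:77/4):39/8,((J:-13/2,X:21/2):95/6,(R:29/5,Z:-9/5):97/6):55/8):25/16,W:25/16)
total length: 639/8

-13/2,21/2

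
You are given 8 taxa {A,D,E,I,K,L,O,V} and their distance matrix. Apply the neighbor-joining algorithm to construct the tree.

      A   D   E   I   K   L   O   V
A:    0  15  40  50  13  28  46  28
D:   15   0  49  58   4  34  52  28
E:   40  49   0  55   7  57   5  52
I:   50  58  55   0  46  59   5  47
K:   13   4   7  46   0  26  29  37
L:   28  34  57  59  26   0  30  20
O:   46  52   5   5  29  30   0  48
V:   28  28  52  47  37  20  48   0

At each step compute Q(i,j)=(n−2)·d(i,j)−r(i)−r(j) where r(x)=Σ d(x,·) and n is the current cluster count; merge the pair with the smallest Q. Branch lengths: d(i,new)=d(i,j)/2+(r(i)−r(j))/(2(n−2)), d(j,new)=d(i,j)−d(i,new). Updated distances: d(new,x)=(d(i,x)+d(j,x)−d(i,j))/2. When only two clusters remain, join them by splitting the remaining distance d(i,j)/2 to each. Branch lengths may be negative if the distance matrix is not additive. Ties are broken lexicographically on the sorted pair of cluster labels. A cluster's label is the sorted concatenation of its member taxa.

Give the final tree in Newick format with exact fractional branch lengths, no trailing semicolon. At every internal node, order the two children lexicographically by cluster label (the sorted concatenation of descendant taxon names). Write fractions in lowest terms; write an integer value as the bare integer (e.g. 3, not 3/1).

step 1: merge (I,O) at d=5, Q=-505; branch lengths I→45/4, O→-25/4; new cluster IO
  updated: d(A,IO)=91/2, d(D,IO)=105/2, d(E,IO)=55/2, d(IO,K)=35, d(IO,L)=42, d(IO,V)=45
step 2: merge (E,IO) at d=55/2, Q=-685/2; branch lengths E→49/4, IO→61/4; new cluster EIO
  updated: d(A,EIO)=29, d(D,EIO)=37, d(EIO,K)=29/4, d(EIO,L)=143/4, d(EIO,V)=139/4
step 3: merge (L,V) at d=20, Q=-423/2; branch lengths L→19/2, V→21/2; new cluster LV
  updated: d(A,LV)=18, d(D,LV)=21, d(EIO,LV)=101/4, d(K,LV)=43/2
step 4: merge (EIO,K) at d=29/4, Q=-245/2; branch lengths EIO→149/12, K→-31/6; new cluster EIKO
  updated: d(A,EIKO)=139/8, d(D,EIKO)=135/8, d(EIKO,LV)=79/4
step 5: merge (A,D) at d=15, Q=-293/4; branch lengths A→55/8, D→65/8; new cluster AD
  updated: d(AD,EIKO)=77/8, d(AD,LV)=12
step 6: merge (AD,EIKO) at d=77/8, Q=-331/8; branch lengths AD→15/16, EIKO→139/16; new cluster ADEIKO
  updated: d(ADEIKO,LV)=177/16
step 7: merge (ADEIKO,LV) at d=177/16; branch lengths ADEIKO→177/32, LV→177/32; new cluster ADEIKLOV
final tree: (((A:55/8,D:65/8):15/16,((E:49/4,(I:45/4,O:-25/4):61/4):149/12,K:-31/6):139/16):177/32,(L:19/2,V:21/2):177/32)
total length: 1527/16

(((A:55/8,D:65/8):15/16,((E:49/4,(I:45/4,O:-25/4):61/4):149/12,K:-31/6):139/16):177/32,(L:19/2,V:21/2):177/32)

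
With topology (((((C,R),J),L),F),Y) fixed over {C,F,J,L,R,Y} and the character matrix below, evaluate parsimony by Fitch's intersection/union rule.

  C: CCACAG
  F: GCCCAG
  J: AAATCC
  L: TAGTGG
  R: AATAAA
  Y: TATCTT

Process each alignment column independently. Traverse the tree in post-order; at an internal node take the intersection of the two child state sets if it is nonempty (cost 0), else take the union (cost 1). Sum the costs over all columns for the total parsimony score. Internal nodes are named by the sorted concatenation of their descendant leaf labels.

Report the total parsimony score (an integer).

CR@0: {C} ∪ {A} = {A,C} (union, +1)
CJR@0: {A,C} ∩ {A} = {A} (intersection, +0)
CJLR@0: {A} ∪ {T} = {A,T} (union, +1)
CFJLR@0: {A,T} ∪ {G} = {A,G,T} (union, +1)
CFJLRY@0: {A,G,T} ∩ {T} = {T} (intersection, +0)
CR@1: {C} ∪ {A} = {A,C} (union, +1)
CJR@1: {A,C} ∩ {A} = {A} (intersection, +0)
CJLR@1: {A} ∩ {A} = {A} (intersection, +0)
CFJLR@1: {A} ∪ {C} = {A,C} (union, +1)
CFJLRY@1: {A,C} ∩ {A} = {A} (intersection, +0)
CR@2: {A} ∪ {T} = {A,T} (union, +1)
CJR@2: {A,T} ∩ {A} = {A} (intersection, +0)
CJLR@2: {A} ∪ {G} = {A,G} (union, +1)
CFJLR@2: {A,G} ∪ {C} = {A,C,G} (union, +1)
CFJLRY@2: {A,C,G} ∪ {T} = {A,C,G,T} (union, +1)
CR@3: {C} ∪ {A} = {A,C} (union, +1)
CJR@3: {A,C} ∪ {T} = {A,C,T} (union, +1)
CJLR@3: {A,C,T} ∩ {T} = {T} (intersection, +0)
CFJLR@3: {T} ∪ {C} = {C,T} (union, +1)
CFJLRY@3: {C,T} ∩ {C} = {C} (intersection, +0)
CR@4: {A} ∩ {A} = {A} (intersection, +0)
CJR@4: {A} ∪ {C} = {A,C} (union, +1)
CJLR@4: {A,C} ∪ {G} = {A,C,G} (union, +1)
CFJLR@4: {A,C,G} ∩ {A} = {A} (intersection, +0)
CFJLRY@4: {A} ∪ {T} = {A,T} (union, +1)
CR@5: {G} ∪ {A} = {A,G} (union, +1)
CJR@5: {A,G} ∪ {C} = {A,C,G} (union, +1)
CJLR@5: {A,C,G} ∩ {G} = {G} (intersection, +0)
CFJLR@5: {G} ∩ {G} = {G} (intersection, +0)
CFJLRY@5: {G} ∪ {T} = {G,T} (union, +1)
per-site changes: [3, 2, 4, 3, 3, 3]; total = 18

18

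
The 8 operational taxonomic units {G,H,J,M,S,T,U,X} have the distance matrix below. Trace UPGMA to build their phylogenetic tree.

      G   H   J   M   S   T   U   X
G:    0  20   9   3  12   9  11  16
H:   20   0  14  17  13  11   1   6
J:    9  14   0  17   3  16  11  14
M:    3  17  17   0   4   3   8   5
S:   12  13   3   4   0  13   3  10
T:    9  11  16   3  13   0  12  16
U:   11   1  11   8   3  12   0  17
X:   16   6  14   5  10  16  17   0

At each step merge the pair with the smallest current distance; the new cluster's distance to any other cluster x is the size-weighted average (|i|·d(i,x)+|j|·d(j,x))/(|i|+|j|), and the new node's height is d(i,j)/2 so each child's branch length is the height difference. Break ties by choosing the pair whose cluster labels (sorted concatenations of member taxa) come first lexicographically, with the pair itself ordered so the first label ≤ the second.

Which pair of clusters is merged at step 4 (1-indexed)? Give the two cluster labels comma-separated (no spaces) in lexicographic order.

iteration 1: select H,U (d=1); attach at lengths (1/2, 1/2); label the merged cluster HU
  updated: d(G,HU)=31/2, d(HU,J)=25/2, d(HU,M)=25/2, d(HU,S)=8, d(HU,T)=23/2, d(HU,X)=23/2
iteration 2: select G,M (d=3); attach at lengths (3/2, 3/2); label the merged cluster GM
  updated: d(GM,HU)=14, d(GM,J)=13, d(GM,S)=8, d(GM,T)=6, d(GM,X)=21/2
iteration 3: select J,S (d=3); attach at lengths (3/2, 3/2); label the merged cluster JS
  updated: d(GM,JS)=21/2, d(HU,JS)=41/4, d(JS,T)=29/2, d(JS,X)=12
iteration 4: select GM,T (d=6); attach at lengths (3/2, 3); label the merged cluster GMT
  updated: d(GMT,HU)=79/6, d(GMT,JS)=71/6, d(GMT,X)=37/3
iteration 5: select HU,JS (d=41/4); attach at lengths (37/8, 29/8); label the merged cluster HJSU
  updated: d(GMT,HJSU)=25/2, d(HJSU,X)=47/4
iteration 6: select HJSU,X (d=47/4); attach at lengths (3/4, 47/8); label the merged cluster HJSUX
  updated: d(GMT,HJSUX)=187/15
iteration 7: select GMT,HJSUX (d=187/15); attach at lengths (97/30, 43/120); label the merged cluster GHJMSTUX
final tree: (((G:3/2,M:3/2):3/2,T:3):97/30,(((H:1/2,U:1/2):37/8,(J:3/2,S:3/2):29/8):3/4,X:47/8):43/120)
total length: 899/30

GM,T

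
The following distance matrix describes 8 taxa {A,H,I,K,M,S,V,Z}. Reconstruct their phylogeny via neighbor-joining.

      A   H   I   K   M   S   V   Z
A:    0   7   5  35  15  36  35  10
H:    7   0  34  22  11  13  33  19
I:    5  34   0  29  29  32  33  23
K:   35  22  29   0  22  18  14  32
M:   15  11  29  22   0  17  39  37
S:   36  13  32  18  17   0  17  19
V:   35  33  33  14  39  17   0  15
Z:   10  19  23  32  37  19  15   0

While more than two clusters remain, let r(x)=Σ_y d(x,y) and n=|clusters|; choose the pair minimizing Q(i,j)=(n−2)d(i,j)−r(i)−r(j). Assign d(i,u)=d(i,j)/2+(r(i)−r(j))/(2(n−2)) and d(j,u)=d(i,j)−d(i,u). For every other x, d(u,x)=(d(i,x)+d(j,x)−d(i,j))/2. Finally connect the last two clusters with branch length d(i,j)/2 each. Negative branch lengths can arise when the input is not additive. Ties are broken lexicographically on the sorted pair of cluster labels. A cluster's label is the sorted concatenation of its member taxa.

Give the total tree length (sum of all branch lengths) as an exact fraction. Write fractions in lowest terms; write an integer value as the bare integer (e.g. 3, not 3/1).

69

iteration 1: select A,I (d=5, Q=-298); attach at lengths (-1, 6); label the merged cluster AI
  updated: d(AI,H)=18, d(AI,K)=59/2, d(AI,M)=39/2, d(AI,S)=63/2, d(AI,V)=63/2, d(AI,Z)=14
iteration 2: select K,V (d=14, Q=-217); attach at lengths (29/5, 41/5); label the merged cluster KV
  updated: d(AI,KV)=47/2, d(H,KV)=41/2, d(KV,M)=47/2, d(KV,S)=21/2, d(KV,Z)=33/2
iteration 3: select AI,Z (d=14, Q=-156); attach at lengths (57/8, 55/8); label the merged cluster AIZ
  updated: d(AIZ,H)=23/2, d(AIZ,KV)=13, d(AIZ,M)=85/4, d(AIZ,S)=73/4
iteration 4: select H,M (d=11, Q=-383/4); attach at lengths (65/24, 199/24); label the merged cluster HM
  updated: d(AIZ,HM)=87/8, d(HM,KV)=33/2, d(HM,S)=19/2
iteration 5: select AIZ,HM (d=87/8, Q=-229/4); attach at lengths (27/4, 33/8); label the merged cluster AHIMZ
  updated: d(AHIMZ,KV)=149/16, d(AHIMZ,S)=135/16
iteration 6: select AHIMZ,KV (d=149/16, Q=-113/4); attach at lengths (29/8, 91/16); label the merged cluster AHIKMVZ
  updated: d(AHIKMVZ,S)=77/16
iteration 7: select AHIKMVZ,S (d=77/16); attach at lengths (77/32, 77/32); label the merged cluster AHIKMSVZ
final tree: (((((A:-1,I:6):57/8,Z:55/8):27/4,(H:65/24,M:199/24):33/8):29/8,(K:29/5,V:41/5):91/16):77/32,S:77/32)
total length: 69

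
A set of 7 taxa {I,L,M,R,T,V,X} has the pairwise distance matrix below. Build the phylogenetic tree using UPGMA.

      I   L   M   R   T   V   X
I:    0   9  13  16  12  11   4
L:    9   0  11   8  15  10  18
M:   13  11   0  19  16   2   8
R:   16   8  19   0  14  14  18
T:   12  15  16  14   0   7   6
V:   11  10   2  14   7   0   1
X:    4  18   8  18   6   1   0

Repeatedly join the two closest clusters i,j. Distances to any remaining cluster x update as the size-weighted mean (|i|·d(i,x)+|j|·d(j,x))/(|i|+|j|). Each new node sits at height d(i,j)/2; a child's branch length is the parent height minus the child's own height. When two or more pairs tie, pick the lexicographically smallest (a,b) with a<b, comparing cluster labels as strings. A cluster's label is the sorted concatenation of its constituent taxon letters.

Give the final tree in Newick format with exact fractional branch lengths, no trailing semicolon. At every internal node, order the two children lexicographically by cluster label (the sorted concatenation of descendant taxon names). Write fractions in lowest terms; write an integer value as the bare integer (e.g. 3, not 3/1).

(((I:14/3,(M:5/2,(V:1/2,X:1/2):2):13/6):11/24,T:41/8):83/40,(L:4,R:4):16/5)

iteration 1: select V,X (d=1); attach at lengths (1/2, 1/2); label the merged cluster VX
  updated: d(I,VX)=15/2, d(L,VX)=14, d(M,VX)=5, d(R,VX)=16, d(T,VX)=13/2
iteration 2: select M,VX (d=5); attach at lengths (5/2, 2); label the merged cluster MVX
  updated: d(I,MVX)=28/3, d(L,MVX)=13, d(MVX,R)=17, d(MVX,T)=29/3
iteration 3: select L,R (d=8); attach at lengths (4, 4); label the merged cluster LR
  updated: d(I,LR)=25/2, d(LR,MVX)=15, d(LR,T)=29/2
iteration 4: select I,MVX (d=28/3); attach at lengths (14/3, 13/6); label the merged cluster IMVX
  updated: d(IMVX,LR)=115/8, d(IMVX,T)=41/4
iteration 5: select IMVX,T (d=41/4); attach at lengths (11/24, 41/8); label the merged cluster IMTVX
  updated: d(IMTVX,LR)=72/5
iteration 6: select IMTVX,LR (d=72/5); attach at lengths (83/40, 16/5); label the merged cluster ILMRTVX
final tree: (((I:14/3,(M:5/2,(V:1/2,X:1/2):2):13/6):11/24,T:41/8):83/40,(L:4,R:4):16/5)
total length: 3743/120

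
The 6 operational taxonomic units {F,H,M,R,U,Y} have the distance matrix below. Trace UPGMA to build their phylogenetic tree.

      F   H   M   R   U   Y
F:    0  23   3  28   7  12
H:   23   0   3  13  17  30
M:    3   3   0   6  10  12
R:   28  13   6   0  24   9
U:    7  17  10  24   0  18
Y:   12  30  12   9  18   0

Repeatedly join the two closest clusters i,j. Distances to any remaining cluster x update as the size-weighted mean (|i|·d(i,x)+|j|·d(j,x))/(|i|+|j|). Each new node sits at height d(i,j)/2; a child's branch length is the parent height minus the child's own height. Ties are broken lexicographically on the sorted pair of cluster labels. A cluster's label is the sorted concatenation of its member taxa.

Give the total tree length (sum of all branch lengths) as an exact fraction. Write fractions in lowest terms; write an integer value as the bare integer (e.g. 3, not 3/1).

847/24

step 1: merge (F,M) at d=3; branch lengths F→3/2, M→3/2; new cluster FM
  updated: d(FM,H)=13, d(FM,R)=17, d(FM,U)=17/2, d(FM,Y)=12
step 2: merge (FM,U) at d=17/2; branch lengths FM→11/4, U→17/4; new cluster FMU
  updated: d(FMU,H)=43/3, d(FMU,R)=58/3, d(FMU,Y)=14
step 3: merge (R,Y) at d=9; branch lengths R→9/2, Y→9/2; new cluster RY
  updated: d(FMU,RY)=50/3, d(H,RY)=43/2
step 4: merge (FMU,H) at d=43/3; branch lengths FMU→35/12, H→43/6; new cluster FHMU
  updated: d(FHMU,RY)=143/8
step 5: merge (FHMU,RY) at d=143/8; branch lengths FHMU→85/48, RY→71/16; new cluster FHMRUY
final tree: ((((F:3/2,M:3/2):11/4,U:17/4):35/12,H:43/6):85/48,(R:9/2,Y:9/2):71/16)
total length: 847/24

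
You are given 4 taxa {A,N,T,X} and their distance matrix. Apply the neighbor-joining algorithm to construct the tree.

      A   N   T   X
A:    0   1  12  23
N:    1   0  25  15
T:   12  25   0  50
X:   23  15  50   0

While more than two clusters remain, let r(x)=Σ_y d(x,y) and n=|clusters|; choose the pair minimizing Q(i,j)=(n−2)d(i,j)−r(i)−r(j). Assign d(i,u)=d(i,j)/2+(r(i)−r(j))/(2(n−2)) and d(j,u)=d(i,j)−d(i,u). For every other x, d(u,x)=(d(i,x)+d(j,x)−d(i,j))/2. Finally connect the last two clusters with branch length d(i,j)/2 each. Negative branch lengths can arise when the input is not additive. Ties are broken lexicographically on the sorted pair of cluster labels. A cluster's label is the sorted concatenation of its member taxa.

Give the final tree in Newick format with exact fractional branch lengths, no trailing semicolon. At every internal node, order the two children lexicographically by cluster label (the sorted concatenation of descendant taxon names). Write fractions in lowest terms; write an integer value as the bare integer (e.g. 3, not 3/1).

(((A:-27/4,T:75/4):45/4,N:-17/4):77/8,X:77/8)

1. join A+T (d=12, Q=-99) ⇒ AT; edges |A|=-27/4, |T|=75/4
  updated: d(AT,N)=7, d(AT,X)=61/2
2. join AT+N (d=7, Q=-105/2) ⇒ ANT; edges |AT|=45/4, |N|=-17/4
  updated: d(ANT,X)=77/4
3. join ANT+X (d=77/4) ⇒ ANTX; edges |ANT|=77/8, |X|=77/8
final tree: (((A:-27/4,T:75/4):45/4,N:-17/4):77/8,X:77/8)
total length: 153/4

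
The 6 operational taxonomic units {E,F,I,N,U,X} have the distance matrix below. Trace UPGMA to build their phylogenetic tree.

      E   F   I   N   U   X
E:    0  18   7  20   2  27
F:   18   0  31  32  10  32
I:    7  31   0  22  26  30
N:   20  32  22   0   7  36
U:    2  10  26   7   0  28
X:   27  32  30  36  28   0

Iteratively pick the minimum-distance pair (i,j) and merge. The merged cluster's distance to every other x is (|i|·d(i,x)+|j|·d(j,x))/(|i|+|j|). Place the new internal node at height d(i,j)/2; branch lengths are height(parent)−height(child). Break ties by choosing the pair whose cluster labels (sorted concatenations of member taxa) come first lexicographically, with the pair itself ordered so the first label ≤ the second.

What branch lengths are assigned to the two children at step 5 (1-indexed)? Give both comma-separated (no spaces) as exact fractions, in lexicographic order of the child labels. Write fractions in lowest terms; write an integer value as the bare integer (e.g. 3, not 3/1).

157/40,153/10

1. join E+U (d=2) ⇒ EU; edges |E|=1, |U|=1
  updated: d(EU,F)=14, d(EU,I)=33/2, d(EU,N)=27/2, d(EU,X)=55/2
2. join EU+N (d=27/2) ⇒ ENU; edges |EU|=23/4, |N|=27/4
  updated: d(ENU,F)=20, d(ENU,I)=55/3, d(ENU,X)=91/3
3. join ENU+I (d=55/3) ⇒ EINU; edges |ENU|=29/12, |I|=55/6
  updated: d(EINU,F)=91/4, d(EINU,X)=121/4
4. join EINU+F (d=91/4) ⇒ EFINU; edges |EINU|=53/24, |F|=91/8
  updated: d(EFINU,X)=153/5
5. join EFINU+X (d=153/5) ⇒ EFINUX; edges |EFINU|=157/40, |X|=153/10
final tree: (((((E:1,U:1):23/4,N:27/4):29/12,I:55/6):53/24,F:91/8):157/40,X:153/10)
total length: 7067/120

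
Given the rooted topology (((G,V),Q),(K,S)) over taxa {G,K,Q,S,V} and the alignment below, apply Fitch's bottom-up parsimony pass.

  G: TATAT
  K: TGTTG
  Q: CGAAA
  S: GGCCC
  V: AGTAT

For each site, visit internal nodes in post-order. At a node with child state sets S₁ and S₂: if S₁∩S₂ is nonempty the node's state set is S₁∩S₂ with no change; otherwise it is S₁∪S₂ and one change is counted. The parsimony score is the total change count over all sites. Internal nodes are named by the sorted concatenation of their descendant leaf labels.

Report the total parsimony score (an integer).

GV@0: {T} ∪ {A} = {A,T} (union, +1)
GQV@0: {A,T} ∪ {C} = {A,C,T} (union, +1)
KS@0: {T} ∪ {G} = {G,T} (union, +1)
GKQSV@0: {A,C,T} ∩ {G,T} = {T} (intersection, +0)
GV@1: {A} ∪ {G} = {A,G} (union, +1)
GQV@1: {A,G} ∩ {G} = {G} (intersection, +0)
KS@1: {G} ∩ {G} = {G} (intersection, +0)
GKQSV@1: {G} ∩ {G} = {G} (intersection, +0)
GV@2: {T} ∩ {T} = {T} (intersection, +0)
GQV@2: {T} ∪ {A} = {A,T} (union, +1)
KS@2: {T} ∪ {C} = {C,T} (union, +1)
GKQSV@2: {A,T} ∩ {C,T} = {T} (intersection, +0)
GV@3: {A} ∩ {A} = {A} (intersection, +0)
GQV@3: {A} ∩ {A} = {A} (intersection, +0)
KS@3: {T} ∪ {C} = {C,T} (union, +1)
GKQSV@3: {A} ∪ {C,T} = {A,C,T} (union, +1)
GV@4: {T} ∩ {T} = {T} (intersection, +0)
GQV@4: {T} ∪ {A} = {A,T} (union, +1)
KS@4: {G} ∪ {C} = {C,G} (union, +1)
GKQSV@4: {A,T} ∪ {C,G} = {A,C,G,T} (union, +1)
per-site changes: [3, 1, 2, 2, 3]; total = 11

11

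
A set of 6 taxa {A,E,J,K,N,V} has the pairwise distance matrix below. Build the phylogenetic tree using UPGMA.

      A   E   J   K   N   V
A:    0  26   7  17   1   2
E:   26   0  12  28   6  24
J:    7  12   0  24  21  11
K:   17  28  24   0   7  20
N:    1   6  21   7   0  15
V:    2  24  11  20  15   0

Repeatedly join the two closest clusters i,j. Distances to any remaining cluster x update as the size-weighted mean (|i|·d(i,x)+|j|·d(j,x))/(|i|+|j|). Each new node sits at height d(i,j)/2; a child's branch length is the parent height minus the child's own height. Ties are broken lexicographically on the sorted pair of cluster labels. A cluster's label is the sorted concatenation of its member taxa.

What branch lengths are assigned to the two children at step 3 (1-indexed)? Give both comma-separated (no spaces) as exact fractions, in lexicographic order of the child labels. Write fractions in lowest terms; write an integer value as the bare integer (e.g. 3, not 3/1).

6,6

1. join A+N (d=1) ⇒ AN; edges |A|=1/2, |N|=1/2
  updated: d(AN,E)=16, d(AN,J)=14, d(AN,K)=12, d(AN,V)=17/2
2. join AN+V (d=17/2) ⇒ ANV; edges |AN|=15/4, |V|=17/4
  updated: d(ANV,E)=56/3, d(ANV,J)=13, d(ANV,K)=44/3
3. join E+J (d=12) ⇒ EJ; edges |E|=6, |J|=6
  updated: d(ANV,EJ)=95/6, d(EJ,K)=26
4. join ANV+K (d=44/3) ⇒ AKNV; edges |ANV|=37/12, |K|=22/3
  updated: d(AKNV,EJ)=147/8
5. join AKNV+EJ (d=147/8) ⇒ AEJKNV; edges |AKNV|=89/48, |EJ|=51/16
final tree: ((((A:1/2,N:1/2):15/4,V:17/4):37/12,K:22/3):89/48,(E:6,J:6):51/16)
total length: 875/24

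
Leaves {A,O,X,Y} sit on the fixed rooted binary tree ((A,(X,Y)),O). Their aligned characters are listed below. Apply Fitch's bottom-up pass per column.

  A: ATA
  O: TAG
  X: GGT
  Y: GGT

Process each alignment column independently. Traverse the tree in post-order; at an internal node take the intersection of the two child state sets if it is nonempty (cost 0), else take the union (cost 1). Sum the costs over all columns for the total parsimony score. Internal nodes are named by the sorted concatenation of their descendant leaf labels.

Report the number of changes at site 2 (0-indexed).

2

[col 0] XY: children X:{G}, Y:{G} ∩→ {G}; cost 0
[col 0] AXY: children A:{A}, XY:{G} ∪→ {A,G}; cost 1
[col 0] AOXY: children AXY:{A,G}, O:{T} ∪→ {A,G,T}; cost 1
[col 1] XY: children X:{G}, Y:{G} ∩→ {G}; cost 0
[col 1] AXY: children A:{T}, XY:{G} ∪→ {G,T}; cost 1
[col 1] AOXY: children AXY:{G,T}, O:{A} ∪→ {A,G,T}; cost 1
[col 2] XY: children X:{T}, Y:{T} ∩→ {T}; cost 0
[col 2] AXY: children A:{A}, XY:{T} ∪→ {A,T}; cost 1
[col 2] AOXY: children AXY:{A,T}, O:{G} ∪→ {A,G,T}; cost 1
per-site changes: [2, 2, 2]; total = 6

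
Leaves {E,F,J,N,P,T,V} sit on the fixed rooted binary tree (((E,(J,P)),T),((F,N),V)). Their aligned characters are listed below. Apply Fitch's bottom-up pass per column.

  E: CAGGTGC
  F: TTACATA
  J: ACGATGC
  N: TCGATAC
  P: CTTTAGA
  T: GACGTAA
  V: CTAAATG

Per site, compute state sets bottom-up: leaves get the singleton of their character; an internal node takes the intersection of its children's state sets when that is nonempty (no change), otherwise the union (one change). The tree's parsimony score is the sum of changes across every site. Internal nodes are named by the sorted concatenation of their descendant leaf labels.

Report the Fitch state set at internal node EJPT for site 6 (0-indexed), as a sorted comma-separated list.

A,C

[col 0] JP: children J:{A}, P:{C} ∪→ {A,C}; cost 1
[col 0] EJP: children E:{C}, JP:{A,C} ∩→ {C}; cost 0
[col 0] EJPT: children EJP:{C}, T:{G} ∪→ {C,G}; cost 1
[col 0] FN: children F:{T}, N:{T} ∩→ {T}; cost 0
[col 0] FNV: children FN:{T}, V:{C} ∪→ {C,T}; cost 1
[col 0] EFJNPTV: children EJPT:{C,G}, FNV:{C,T} ∩→ {C}; cost 0
[col 1] JP: children J:{C}, P:{T} ∪→ {C,T}; cost 1
[col 1] EJP: children E:{A}, JP:{C,T} ∪→ {A,C,T}; cost 1
[col 1] EJPT: children EJP:{A,C,T}, T:{A} ∩→ {A}; cost 0
[col 1] FN: children F:{T}, N:{C} ∪→ {C,T}; cost 1
[col 1] FNV: children FN:{C,T}, V:{T} ∩→ {T}; cost 0
[col 1] EFJNPTV: children EJPT:{A}, FNV:{T} ∪→ {A,T}; cost 1
[col 2] JP: children J:{G}, P:{T} ∪→ {G,T}; cost 1
[col 2] EJP: children E:{G}, JP:{G,T} ∩→ {G}; cost 0
[col 2] EJPT: children EJP:{G}, T:{C} ∪→ {C,G}; cost 1
[col 2] FN: children F:{A}, N:{G} ∪→ {A,G}; cost 1
[col 2] FNV: children FN:{A,G}, V:{A} ∩→ {A}; cost 0
[col 2] EFJNPTV: children EJPT:{C,G}, FNV:{A} ∪→ {A,C,G}; cost 1
[col 3] JP: children J:{A}, P:{T} ∪→ {A,T}; cost 1
[col 3] EJP: children E:{G}, JP:{A,T} ∪→ {A,G,T}; cost 1
[col 3] EJPT: children EJP:{A,G,T}, T:{G} ∩→ {G}; cost 0
[col 3] FN: children F:{C}, N:{A} ∪→ {A,C}; cost 1
[col 3] FNV: children FN:{A,C}, V:{A} ∩→ {A}; cost 0
[col 3] EFJNPTV: children EJPT:{G}, FNV:{A} ∪→ {A,G}; cost 1
[col 4] JP: children J:{T}, P:{A} ∪→ {A,T}; cost 1
[col 4] EJP: children E:{T}, JP:{A,T} ∩→ {T}; cost 0
[col 4] EJPT: children EJP:{T}, T:{T} ∩→ {T}; cost 0
[col 4] FN: children F:{A}, N:{T} ∪→ {A,T}; cost 1
[col 4] FNV: children FN:{A,T}, V:{A} ∩→ {A}; cost 0
[col 4] EFJNPTV: children EJPT:{T}, FNV:{A} ∪→ {A,T}; cost 1
[col 5] JP: children J:{G}, P:{G} ∩→ {G}; cost 0
[col 5] EJP: children E:{G}, JP:{G} ∩→ {G}; cost 0
[col 5] EJPT: children EJP:{G}, T:{A} ∪→ {A,G}; cost 1
[col 5] FN: children F:{T}, N:{A} ∪→ {A,T}; cost 1
[col 5] FNV: children FN:{A,T}, V:{T} ∩→ {T}; cost 0
[col 5] EFJNPTV: children EJPT:{A,G}, FNV:{T} ∪→ {A,G,T}; cost 1
[col 6] JP: children J:{C}, P:{A} ∪→ {A,C}; cost 1
[col 6] EJP: children E:{C}, JP:{A,C} ∩→ {C}; cost 0
[col 6] EJPT: children EJP:{C}, T:{A} ∪→ {A,C}; cost 1
[col 6] FN: children F:{A}, N:{C} ∪→ {A,C}; cost 1
[col 6] FNV: children FN:{A,C}, V:{G} ∪→ {A,C,G}; cost 1
[col 6] EFJNPTV: children EJPT:{A,C}, FNV:{A,C,G} ∩→ {A,C}; cost 0
per-site changes: [3, 4, 4, 4, 3, 3, 4]; total = 25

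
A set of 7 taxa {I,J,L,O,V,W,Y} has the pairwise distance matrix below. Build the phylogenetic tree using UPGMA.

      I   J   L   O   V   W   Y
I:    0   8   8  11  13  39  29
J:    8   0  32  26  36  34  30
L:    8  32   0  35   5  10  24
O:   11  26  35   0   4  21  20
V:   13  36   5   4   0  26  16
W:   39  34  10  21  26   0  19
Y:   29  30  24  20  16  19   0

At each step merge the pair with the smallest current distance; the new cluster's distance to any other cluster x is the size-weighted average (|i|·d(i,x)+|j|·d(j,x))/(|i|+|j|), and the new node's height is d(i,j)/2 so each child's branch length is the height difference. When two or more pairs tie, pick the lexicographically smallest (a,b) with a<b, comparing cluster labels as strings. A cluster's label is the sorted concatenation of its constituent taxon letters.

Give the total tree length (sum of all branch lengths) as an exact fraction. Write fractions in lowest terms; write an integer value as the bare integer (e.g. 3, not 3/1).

step 1: merge (O,V) at d=4; branch lengths O→2, V→2; new cluster OV
  updated: d(I,OV)=12, d(J,OV)=31, d(L,OV)=20, d(OV,W)=47/2, d(OV,Y)=18
step 2: merge (I,J) at d=8; branch lengths I→4, J→4; new cluster IJ
  updated: d(IJ,L)=20, d(IJ,OV)=43/2, d(IJ,W)=73/2, d(IJ,Y)=59/2
step 3: merge (L,W) at d=10; branch lengths L→5, W→5; new cluster LW
  updated: d(IJ,LW)=113/4, d(LW,OV)=87/4, d(LW,Y)=43/2
step 4: merge (OV,Y) at d=18; branch lengths OV→7, Y→9; new cluster OVY
  updated: d(IJ,OVY)=145/6, d(LW,OVY)=65/3
step 5: merge (LW,OVY) at d=65/3; branch lengths LW→35/6, OVY→11/6; new cluster LOVWY
  updated: d(IJ,LOVWY)=129/5
step 6: merge (IJ,LOVWY) at d=129/5; branch lengths IJ→89/10, LOVWY→31/15; new cluster IJLOVWY
final tree: ((I:4,J:4):89/10,((L:5,W:5):35/6,((O:2,V:2):7,Y:9):11/6):31/15)
total length: 1699/30

1699/30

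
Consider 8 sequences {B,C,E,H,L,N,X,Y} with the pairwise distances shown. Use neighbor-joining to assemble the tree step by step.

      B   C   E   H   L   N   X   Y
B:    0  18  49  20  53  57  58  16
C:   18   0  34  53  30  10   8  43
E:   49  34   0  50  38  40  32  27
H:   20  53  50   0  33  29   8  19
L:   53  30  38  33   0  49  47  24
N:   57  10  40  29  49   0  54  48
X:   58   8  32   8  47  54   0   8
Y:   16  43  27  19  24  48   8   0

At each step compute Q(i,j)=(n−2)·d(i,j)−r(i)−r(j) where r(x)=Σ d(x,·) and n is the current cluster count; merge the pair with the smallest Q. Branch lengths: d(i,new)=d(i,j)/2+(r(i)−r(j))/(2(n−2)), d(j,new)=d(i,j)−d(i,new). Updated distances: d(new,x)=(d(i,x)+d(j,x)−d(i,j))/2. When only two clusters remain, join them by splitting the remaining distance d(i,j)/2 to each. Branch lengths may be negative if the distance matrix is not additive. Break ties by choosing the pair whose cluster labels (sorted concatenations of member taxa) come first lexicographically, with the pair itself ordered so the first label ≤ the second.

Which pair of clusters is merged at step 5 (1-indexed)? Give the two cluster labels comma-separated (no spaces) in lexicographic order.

BHXY,L

step 1: merge (C,N) at d=10, Q=-423; branch lengths C→-31/12, N→151/12; new cluster CN
  updated: d(B,CN)=65/2, d(CN,E)=32, d(CN,H)=36, d(CN,L)=69/2, d(CN,X)=26, d(CN,Y)=81/2
step 2: merge (H,X) at d=8, Q=-305; branch lengths H→27/10, X→53/10; new cluster HX
  updated: d(B,HX)=35, d(CN,HX)=27, d(E,HX)=37, d(HX,L)=36, d(HX,Y)=19/2
step 3: merge (B,Y) at d=16, Q=-477/2; branch lengths B→265/16, Y→-9/16; new cluster BY
  updated: d(BY,CN)=57/2, d(BY,E)=30, d(BY,HX)=57/4, d(BY,L)=61/2
step 4: merge (BY,HX) at d=57/4, Q=-699/4; branch lengths BY→127/24, HX→215/24; new cluster BHXY
  updated: d(BHXY,CN)=165/8, d(BHXY,E)=211/8, d(BHXY,L)=209/8
step 5: merge (BHXY,L) at d=209/8, Q=-239/2; branch lengths BHXY→107/16, L→311/16; new cluster BHLXY
  updated: d(BHLXY,CN)=29/2, d(BHLXY,E)=153/8
step 6: merge (BHLXY,CN) at d=29/2, Q=-525/8; branch lengths BHLXY→13/16, CN→219/16; new cluster BCHLNXY
  updated: d(BCHLNXY,E)=293/16
step 7: merge (BCHLNXY,E) at d=293/16; branch lengths BCHLNXY→293/32, E→293/32; new cluster BCEHLNXY
final tree: (((((B:265/16,Y:-9/16):127/24,(H:27/10,X:53/10):215/24):107/16,L:311/16):13/16,(C:-31/12,N:151/12):219/16):293/32,E:293/32)
total length: 1715/16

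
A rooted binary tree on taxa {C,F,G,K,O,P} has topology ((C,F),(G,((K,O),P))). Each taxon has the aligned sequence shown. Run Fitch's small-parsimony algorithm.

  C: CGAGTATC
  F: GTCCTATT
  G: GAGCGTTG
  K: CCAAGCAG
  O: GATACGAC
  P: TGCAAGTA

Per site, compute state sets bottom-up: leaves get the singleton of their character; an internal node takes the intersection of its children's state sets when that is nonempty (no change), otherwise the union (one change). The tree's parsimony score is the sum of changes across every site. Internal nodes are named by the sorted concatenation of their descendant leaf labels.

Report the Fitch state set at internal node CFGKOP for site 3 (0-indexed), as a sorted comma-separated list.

C

[col 0] CF: children C:{C}, F:{G} ∪→ {C,G}; cost 1
[col 0] KO: children K:{C}, O:{G} ∪→ {C,G}; cost 1
[col 0] KOP: children KO:{C,G}, P:{T} ∪→ {C,G,T}; cost 1
[col 0] GKOP: children G:{G}, KOP:{C,G,T} ∩→ {G}; cost 0
[col 0] CFGKOP: children CF:{C,G}, GKOP:{G} ∩→ {G}; cost 0
[col 1] CF: children C:{G}, F:{T} ∪→ {G,T}; cost 1
[col 1] KO: children K:{C}, O:{A} ∪→ {A,C}; cost 1
[col 1] KOP: children KO:{A,C}, P:{G} ∪→ {A,C,G}; cost 1
[col 1] GKOP: children G:{A}, KOP:{A,C,G} ∩→ {A}; cost 0
[col 1] CFGKOP: children CF:{G,T}, GKOP:{A} ∪→ {A,G,T}; cost 1
[col 2] CF: children C:{A}, F:{C} ∪→ {A,C}; cost 1
[col 2] KO: children K:{A}, O:{T} ∪→ {A,T}; cost 1
[col 2] KOP: children KO:{A,T}, P:{C} ∪→ {A,C,T}; cost 1
[col 2] GKOP: children G:{G}, KOP:{A,C,T} ∪→ {A,C,G,T}; cost 1
[col 2] CFGKOP: children CF:{A,C}, GKOP:{A,C,G,T} ∩→ {A,C}; cost 0
[col 3] CF: children C:{G}, F:{C} ∪→ {C,G}; cost 1
[col 3] KO: children K:{A}, O:{A} ∩→ {A}; cost 0
[col 3] KOP: children KO:{A}, P:{A} ∩→ {A}; cost 0
[col 3] GKOP: children G:{C}, KOP:{A} ∪→ {A,C}; cost 1
[col 3] CFGKOP: children CF:{C,G}, GKOP:{A,C} ∩→ {C}; cost 0
[col 4] CF: children C:{T}, F:{T} ∩→ {T}; cost 0
[col 4] KO: children K:{G}, O:{C} ∪→ {C,G}; cost 1
[col 4] KOP: children KO:{C,G}, P:{A} ∪→ {A,C,G}; cost 1
[col 4] GKOP: children G:{G}, KOP:{A,C,G} ∩→ {G}; cost 0
[col 4] CFGKOP: children CF:{T}, GKOP:{G} ∪→ {G,T}; cost 1
[col 5] CF: children C:{A}, F:{A} ∩→ {A}; cost 0
[col 5] KO: children K:{C}, O:{G} ∪→ {C,G}; cost 1
[col 5] KOP: children KO:{C,G}, P:{G} ∩→ {G}; cost 0
[col 5] GKOP: children G:{T}, KOP:{G} ∪→ {G,T}; cost 1
[col 5] CFGKOP: children CF:{A}, GKOP:{G,T} ∪→ {A,G,T}; cost 1
[col 6] CF: children C:{T}, F:{T} ∩→ {T}; cost 0
[col 6] KO: children K:{A}, O:{A} ∩→ {A}; cost 0
[col 6] KOP: children KO:{A}, P:{T} ∪→ {A,T}; cost 1
[col 6] GKOP: children G:{T}, KOP:{A,T} ∩→ {T}; cost 0
[col 6] CFGKOP: children CF:{T}, GKOP:{T} ∩→ {T}; cost 0
[col 7] CF: children C:{C}, F:{T} ∪→ {C,T}; cost 1
[col 7] KO: children K:{G}, O:{C} ∪→ {C,G}; cost 1
[col 7] KOP: children KO:{C,G}, P:{A} ∪→ {A,C,G}; cost 1
[col 7] GKOP: children G:{G}, KOP:{A,C,G} ∩→ {G}; cost 0
[col 7] CFGKOP: children CF:{C,T}, GKOP:{G} ∪→ {C,G,T}; cost 1
per-site changes: [3, 4, 4, 2, 3, 3, 1, 4]; total = 24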